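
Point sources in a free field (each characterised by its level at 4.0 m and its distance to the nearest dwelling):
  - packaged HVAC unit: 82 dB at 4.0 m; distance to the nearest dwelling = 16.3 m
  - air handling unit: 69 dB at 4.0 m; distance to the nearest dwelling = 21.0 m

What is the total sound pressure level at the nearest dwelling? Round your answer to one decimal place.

69.9 dB

First find each source's level at the receiver (point-source: −20·log₁₀(r/r_ref)), then combine on an intensity basis.
packaged HVAC unit: 82 − 20·log₁₀(16.3/4.0) = 82 − 12.20 = 69.80 dB.
air handling unit: 69 − 20·log₁₀(21.0/4.0) = 69 − 14.40 = 54.60 dB.
Σ 10^(L/10) = 9.833e+06 → L_total = 10·log₁₀(9.833e+06) = 69.93 dB.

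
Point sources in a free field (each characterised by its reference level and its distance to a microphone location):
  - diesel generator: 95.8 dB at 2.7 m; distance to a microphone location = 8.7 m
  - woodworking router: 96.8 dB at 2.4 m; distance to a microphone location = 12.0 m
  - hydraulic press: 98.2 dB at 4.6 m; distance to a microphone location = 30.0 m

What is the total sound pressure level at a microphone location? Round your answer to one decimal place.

88.5 dB

First find each source's level at the receiver (point-source: −20·log₁₀(r/r_ref)), then combine on an intensity basis.
diesel generator: 95.8 − 20·log₁₀(8.7/2.7) = 95.8 − 10.16 = 85.64 dB.
woodworking router: 96.8 − 20·log₁₀(12.0/2.4) = 96.8 − 13.98 = 82.82 dB.
hydraulic press: 98.2 − 20·log₁₀(30.0/4.6) = 98.2 − 16.29 = 81.91 dB.
Σ 10^(L/10) = 7.130e+08 → L_total = 10·log₁₀(7.130e+08) = 88.53 dB.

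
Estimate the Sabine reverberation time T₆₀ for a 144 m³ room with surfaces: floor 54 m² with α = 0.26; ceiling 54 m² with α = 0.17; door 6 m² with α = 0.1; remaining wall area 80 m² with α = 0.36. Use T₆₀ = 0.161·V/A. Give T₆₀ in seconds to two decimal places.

A = Σ Sᵢαᵢ = 54·0.26 + 54·0.17 + 6·0.1 + 80·0.36 = 52.62 m².
T₆₀ = 0.161 × 144 / 52.62 = 0.441 s.

0.44 s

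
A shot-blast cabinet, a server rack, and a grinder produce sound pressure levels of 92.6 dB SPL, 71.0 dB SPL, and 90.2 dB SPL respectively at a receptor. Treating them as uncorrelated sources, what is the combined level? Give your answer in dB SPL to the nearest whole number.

95 dB SPL

Incoherent sources combine by intensity addition: L_total = 10·log₁₀(Σ 10^(L_i/10)).
Σ 10^(L/10) = 10^(92.6/10) + 10^(71.0/10) + 10^(90.2/10) = 2.879e+09.
L_total = 10·log₁₀(2.879e+09) = 94.59 dB SPL.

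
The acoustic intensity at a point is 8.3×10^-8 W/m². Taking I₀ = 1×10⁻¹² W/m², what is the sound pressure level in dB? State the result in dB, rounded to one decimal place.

L = 10·log₁₀(I/I₀) = 10·log₁₀(8.3×10^-8/10⁻¹²) = 10·log₁₀(8.3×10^4).
L = 10·(0.9191 + 4) = 49.19 dB.

49.2 dB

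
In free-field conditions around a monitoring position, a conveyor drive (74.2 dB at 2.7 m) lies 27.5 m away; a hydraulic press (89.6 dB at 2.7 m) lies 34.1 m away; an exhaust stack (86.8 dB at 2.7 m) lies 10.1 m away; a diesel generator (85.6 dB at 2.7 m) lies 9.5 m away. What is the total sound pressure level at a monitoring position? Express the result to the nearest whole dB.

Apply inverse-square spreading to bring every level to the receiver, then sum 10^(L/10).
conveyor drive: 74.2 − 20·log₁₀(27.5/2.7) = 74.2 − 20.16 = 54.04 dB.
hydraulic press: 89.6 − 20·log₁₀(34.1/2.7) = 89.6 − 22.03 = 67.57 dB.
exhaust stack: 86.8 − 20·log₁₀(10.1/2.7) = 86.8 − 11.46 = 75.34 dB.
diesel generator: 85.6 − 20·log₁₀(9.5/2.7) = 85.6 − 10.93 = 74.67 dB.
Σ 10^(L/10) = 6.950e+07 → L_total = 10·log₁₀(6.950e+07) = 78.42 dB.

78 dB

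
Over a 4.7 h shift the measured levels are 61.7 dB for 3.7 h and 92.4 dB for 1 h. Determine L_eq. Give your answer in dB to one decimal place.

The energy average is taken in the linear domain: L_eq = 10·log₁₀[(Σ tᵢ·10^(Lᵢ/10))/T], T = 4.7 h.
Σ tᵢ·10^(Lᵢ/10) = 3.7·10^(61.7/10) + 1·10^(92.4/10) = 1.743e+09.
L_eq = 10·log₁₀(1.743e+09/4.7) = 85.69 dB.

85.7 dB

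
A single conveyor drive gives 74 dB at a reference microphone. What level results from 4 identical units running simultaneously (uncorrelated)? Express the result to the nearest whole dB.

L_total = L₁ + 10·log₁₀ N for N identical incoherent sources.
L_total = 74 + 10·log₁₀(4) = 74 + 6.021 = 80.02 dB.

80 dB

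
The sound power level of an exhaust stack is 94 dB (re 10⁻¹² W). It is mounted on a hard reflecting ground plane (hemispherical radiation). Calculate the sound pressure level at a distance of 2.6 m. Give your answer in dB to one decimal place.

77.7 dB

The power spreads over a hemisphere of area 2π·r², so L_p = L_w − 10·log₁₀(2π·r²).
2π·r² = 42.47 m², 10·log₁₀ of that is 16.281 dB.
L_p = 94 − 16.281 = 77.72 dB.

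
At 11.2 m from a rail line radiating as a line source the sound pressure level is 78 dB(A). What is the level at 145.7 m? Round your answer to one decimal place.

Line-source attenuation: ΔL = 10·log₁₀(r₂/r₁) = 10·log₁₀(145.7/11.2) = 11.142 dB.
L₂ = 78 − 10·log₁₀(145.7/11.2) = 78 − 11.142 = 66.86 dB(A).

66.9 dB(A)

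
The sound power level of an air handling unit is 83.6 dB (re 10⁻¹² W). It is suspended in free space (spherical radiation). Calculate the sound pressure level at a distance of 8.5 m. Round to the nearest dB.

54 dB

L_p = L_w − 10·log₁₀(4π·r²) with r = 8.5 m.
4π·r² = 907.9 m², 10·log₁₀ of that is 29.580 dB.
L_p = 83.6 − 29.580 = 54.02 dB.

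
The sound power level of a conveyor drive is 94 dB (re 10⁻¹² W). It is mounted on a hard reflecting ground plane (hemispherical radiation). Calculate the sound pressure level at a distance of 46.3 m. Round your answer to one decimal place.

The power spreads over a hemisphere of area 2π·r², so L_p = L_w − 10·log₁₀(2π·r²).
2π·r² = 1.347e+04 m², 10·log₁₀ of that is 41.293 dB.
L_p = 94 − 41.293 = 52.71 dB.

52.7 dB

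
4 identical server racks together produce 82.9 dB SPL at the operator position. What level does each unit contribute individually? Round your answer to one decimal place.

76.9 dB SPL

For N identical incoherent sources L_total = L₁ + 10·log₁₀ N, so L₁ = 82.9 − 10·log₁₀(4) = 82.9 − 6.021.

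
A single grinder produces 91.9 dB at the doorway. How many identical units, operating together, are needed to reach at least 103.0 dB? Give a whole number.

Need L₁ + 10·log₁₀ N ≥ 103.0, i.e. log₁₀ N ≥ 1.11.
N ≥ 10^(11.1/10) = 12.882, so N = 13.

13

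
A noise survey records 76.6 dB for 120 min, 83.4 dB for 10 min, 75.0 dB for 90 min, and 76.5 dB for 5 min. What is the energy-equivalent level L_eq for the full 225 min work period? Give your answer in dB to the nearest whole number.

77 dB

The energy average is taken in the linear domain: L_eq = 10·log₁₀[(Σ tᵢ·10^(Lᵢ/10))/T], T = 225 min.
Σ tᵢ·10^(Lᵢ/10) = 120·10^(76.6/10) + 10·10^(83.4/10) + 90·10^(75.0/10) + 5·10^(76.5/10) = 1.074e+10.
L_eq = 10·log₁₀(1.074e+10/225) = 76.79 dB.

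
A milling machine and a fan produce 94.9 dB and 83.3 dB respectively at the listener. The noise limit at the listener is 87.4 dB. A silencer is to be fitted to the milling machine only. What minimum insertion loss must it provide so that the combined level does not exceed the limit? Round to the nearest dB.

The untreated sources together contribute 10^(83.3/10) = 2.138e+08, i.e. 83.30 dB.
The limit corresponds to 10^(87.4/10) = 5.495e+08; subtracting the fixed part leaves 3.357e+08 for the milling machine, i.e. 85.26 dB.
Required insertion loss = 94.9 − 85.26 = 9.64 dB.

10 dB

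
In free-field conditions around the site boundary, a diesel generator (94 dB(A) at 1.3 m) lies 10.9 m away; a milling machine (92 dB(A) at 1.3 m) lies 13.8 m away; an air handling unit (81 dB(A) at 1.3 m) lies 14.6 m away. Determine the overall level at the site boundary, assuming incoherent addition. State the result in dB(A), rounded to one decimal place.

Apply inverse-square spreading to bring every level to the receiver, then sum 10^(L/10).
diesel generator: 94 − 20·log₁₀(10.9/1.3) = 94 − 18.47 = 75.53 dB(A).
milling machine: 92 − 20·log₁₀(13.8/1.3) = 92 − 20.52 = 71.48 dB(A).
air handling unit: 81 − 20·log₁₀(14.6/1.3) = 81 − 21.01 = 59.99 dB(A).
Σ 10^(L/10) = 5.079e+07 → L_total = 10·log₁₀(5.079e+07) = 77.06 dB(A).

77.1 dB(A)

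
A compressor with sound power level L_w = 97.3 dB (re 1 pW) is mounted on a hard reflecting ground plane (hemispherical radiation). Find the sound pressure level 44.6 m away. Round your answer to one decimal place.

56.3 dB

L_p = L_w − 10·log₁₀(2π·r²) with r = 44.6 m.
2π·r² = 1.25e+04 m², 10·log₁₀ of that is 40.968 dB.
L_p = 97.3 − 40.968 = 56.33 dB.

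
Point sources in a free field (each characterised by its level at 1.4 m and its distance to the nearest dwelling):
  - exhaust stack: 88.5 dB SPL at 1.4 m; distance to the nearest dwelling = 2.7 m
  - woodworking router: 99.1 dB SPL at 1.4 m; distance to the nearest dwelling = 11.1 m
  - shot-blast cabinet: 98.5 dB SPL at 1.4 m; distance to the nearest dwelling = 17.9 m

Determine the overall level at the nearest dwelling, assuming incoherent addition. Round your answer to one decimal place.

Apply inverse-square spreading to bring every level to the receiver, then sum 10^(L/10).
exhaust stack: 88.5 − 20·log₁₀(2.7/1.4) = 88.5 − 5.70 = 82.80 dB SPL.
woodworking router: 99.1 − 20·log₁₀(11.1/1.4) = 99.1 − 17.98 = 81.12 dB SPL.
shot-blast cabinet: 98.5 − 20·log₁₀(17.9/1.4) = 98.5 − 22.13 = 76.37 dB SPL.
Σ 10^(L/10) = 3.629e+08 → L_total = 10·log₁₀(3.629e+08) = 85.60 dB SPL.

85.6 dB SPL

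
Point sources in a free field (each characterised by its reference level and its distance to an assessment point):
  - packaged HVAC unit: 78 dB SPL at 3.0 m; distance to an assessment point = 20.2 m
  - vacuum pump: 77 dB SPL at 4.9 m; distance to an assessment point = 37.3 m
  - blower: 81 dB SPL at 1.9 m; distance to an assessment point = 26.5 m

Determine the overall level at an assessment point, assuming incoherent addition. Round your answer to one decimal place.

Apply inverse-square spreading to bring every level to the receiver, then sum 10^(L/10).
packaged HVAC unit: 78 − 20·log₁₀(20.2/3.0) = 78 − 16.56 = 61.44 dB SPL.
vacuum pump: 77 − 20·log₁₀(37.3/4.9) = 77 − 17.63 = 59.37 dB SPL.
blower: 81 − 20·log₁₀(26.5/1.9) = 81 − 22.89 = 58.11 dB SPL.
Σ 10^(L/10) = 2.904e+06 → L_total = 10·log₁₀(2.904e+06) = 64.63 dB SPL.

64.6 dB SPL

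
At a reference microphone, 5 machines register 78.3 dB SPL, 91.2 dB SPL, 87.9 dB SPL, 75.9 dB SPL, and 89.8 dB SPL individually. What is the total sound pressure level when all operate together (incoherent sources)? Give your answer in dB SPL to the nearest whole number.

Incoherent sources combine by intensity addition: L_total = 10·log₁₀(Σ 10^(L_i/10)).
Σ 10^(L/10) = 10^(78.3/10) + 10^(91.2/10) + 10^(87.9/10) + 10^(75.9/10) + 10^(89.8/10) = 2.996e+09.
L_total = 10·log₁₀(2.996e+09) = 94.77 dB SPL.

95 dB SPL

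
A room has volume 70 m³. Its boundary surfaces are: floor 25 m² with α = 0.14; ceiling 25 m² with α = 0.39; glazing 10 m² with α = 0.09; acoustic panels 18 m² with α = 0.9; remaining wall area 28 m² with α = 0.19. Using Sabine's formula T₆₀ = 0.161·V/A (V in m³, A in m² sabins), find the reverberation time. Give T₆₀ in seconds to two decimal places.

0.32 s

Summing Sᵢαᵢ: 25·0.14 + 25·0.39 + 10·0.09 + 18·0.9 + 28·0.19 = 35.67 m².
T₆₀ = 0.161·V/A = 0.161·70/35.67 = 0.316 s.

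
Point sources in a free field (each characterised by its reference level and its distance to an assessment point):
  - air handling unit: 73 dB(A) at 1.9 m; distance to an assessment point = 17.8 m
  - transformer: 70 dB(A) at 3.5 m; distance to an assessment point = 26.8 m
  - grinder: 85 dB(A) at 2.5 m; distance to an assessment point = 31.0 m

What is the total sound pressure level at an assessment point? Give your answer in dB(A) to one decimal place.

63.9 dB(A)

Propagate each source to the receiver with L = L_ref − 20·log₁₀(r/r_ref), then add intensities.
air handling unit: 73 − 20·log₁₀(17.8/1.9) = 73 − 19.43 = 53.57 dB(A).
transformer: 70 − 20·log₁₀(26.8/3.5) = 70 − 17.68 = 52.32 dB(A).
grinder: 85 − 20·log₁₀(31.0/2.5) = 85 − 21.87 = 63.13 dB(A).
Σ 10^(L/10) = 2.455e+06 → L_total = 10·log₁₀(2.455e+06) = 63.90 dB(A).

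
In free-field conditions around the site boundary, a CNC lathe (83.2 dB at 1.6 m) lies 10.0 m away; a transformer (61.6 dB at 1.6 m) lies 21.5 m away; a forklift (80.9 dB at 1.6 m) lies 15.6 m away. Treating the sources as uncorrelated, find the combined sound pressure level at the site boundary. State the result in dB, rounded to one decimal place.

68.2 dB

Propagate each source to the receiver with L = L_ref − 20·log₁₀(r/r_ref), then add intensities.
CNC lathe: 83.2 − 20·log₁₀(10.0/1.6) = 83.2 − 15.92 = 67.28 dB.
transformer: 61.6 − 20·log₁₀(21.5/1.6) = 61.6 − 22.57 = 39.03 dB.
forklift: 80.9 − 20·log₁₀(15.6/1.6) = 80.9 − 19.78 = 61.12 dB.
Σ 10^(L/10) = 6.651e+06 → L_total = 10·log₁₀(6.651e+06) = 68.23 dB.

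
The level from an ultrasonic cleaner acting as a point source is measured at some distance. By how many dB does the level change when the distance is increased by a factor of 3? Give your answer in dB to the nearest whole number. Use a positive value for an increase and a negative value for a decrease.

-10 dB

With spherical spreading the level changes by −20·log₁₀(r₂/r₁).
ΔL = −20·log₁₀(3) = -9.54 dB.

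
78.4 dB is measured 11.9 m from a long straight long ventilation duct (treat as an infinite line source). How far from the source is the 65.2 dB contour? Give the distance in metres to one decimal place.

248.6 m

Line-source spreading drops the level by 10·log₁₀(r₂/r₁); inverting, r₂/r₁ = 10^(ΔL/10).
r₂ = 11.9·10^((78.4−65.2)/10) = 11.9·10^(13.2/10) = 248.63 m.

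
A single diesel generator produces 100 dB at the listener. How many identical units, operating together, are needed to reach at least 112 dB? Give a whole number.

16

The shortfall is 112 − 100 = 12.0 dB, and N units add 10·log₁₀ N, so need 10·log₁₀ N ≥ 12.0.
N ≥ 10^(12.0/10) = 15.849, so N = 16.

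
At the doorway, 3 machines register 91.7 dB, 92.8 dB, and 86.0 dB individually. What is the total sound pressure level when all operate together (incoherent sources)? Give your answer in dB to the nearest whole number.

96 dB

Incoherent sources combine by intensity addition: L_total = 10·log₁₀(Σ 10^(L_i/10)).
Σ 10^(L/10) = 10^(91.7/10) + 10^(92.8/10) + 10^(86.0/10) = 3.783e+09.
L_total = 10·log₁₀(3.783e+09) = 95.78 dB.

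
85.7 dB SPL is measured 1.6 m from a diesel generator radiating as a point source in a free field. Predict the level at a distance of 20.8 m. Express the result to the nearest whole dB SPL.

63 dB SPL

Point-source attenuation: ΔL = 20·log₁₀(r₂/r₁) = 20·log₁₀(20.8/1.6) = 22.279 dB.
L₂ = 85.7 − 20·log₁₀(20.8/1.6) = 85.7 − 22.279 = 63.42 dB SPL.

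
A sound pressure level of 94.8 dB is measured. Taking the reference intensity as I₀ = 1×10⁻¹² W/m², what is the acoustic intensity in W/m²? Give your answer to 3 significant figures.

0.00302 W/m²

I/I₀ = 10^(94.8/10) = 3.02e+09, so I = 3.02e+09 × 10⁻¹² W/m².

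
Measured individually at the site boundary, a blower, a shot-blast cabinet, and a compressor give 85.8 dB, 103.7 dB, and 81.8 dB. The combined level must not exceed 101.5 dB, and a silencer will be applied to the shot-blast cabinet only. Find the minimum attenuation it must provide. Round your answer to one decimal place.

Fixed contribution from the other sources: Σ 10^(L/10) = 10^(85.8/10) + 10^(81.8/10) = 5.315e+08 (87.26 dB).
To meet 101.5 dB overall, the treated shot-blast cabinet may contribute at most 10^(101.5/10) − 5.315e+08 = 1.359e+10, i.e. 101.33 dB.
So the shot-blast cabinet must be reduced from 103.7 to 101.33 dB: IL = 2.37 dB.

2.4 dB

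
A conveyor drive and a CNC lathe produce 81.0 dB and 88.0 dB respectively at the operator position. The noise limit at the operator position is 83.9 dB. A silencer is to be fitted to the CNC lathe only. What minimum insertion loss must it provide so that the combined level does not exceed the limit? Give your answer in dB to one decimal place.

7.2 dB

Everything except the CNC lathe sums to 10^(81.0/10) = 1.259e+08 in linear terms, 81.00 dB.
To meet 83.9 dB overall, the treated CNC lathe may contribute at most 10^(83.9/10) − 1.259e+08 = 1.196e+08, i.e. 80.78 dB.
So the CNC lathe must be reduced from 88.0 to 80.78 dB: IL = 7.22 dB.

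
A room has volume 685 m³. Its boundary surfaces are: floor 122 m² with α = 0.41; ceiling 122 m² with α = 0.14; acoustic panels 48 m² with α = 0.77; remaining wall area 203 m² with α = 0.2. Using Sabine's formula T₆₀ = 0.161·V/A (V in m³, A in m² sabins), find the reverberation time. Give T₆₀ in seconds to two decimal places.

Total absorption A = 122·0.41 + 122·0.14 + 48·0.77 + 203·0.2 = 144.66 m² sabins.
T₆₀ = 0.161·V/A = 0.161·685/144.66 = 0.762 s.

0.76 s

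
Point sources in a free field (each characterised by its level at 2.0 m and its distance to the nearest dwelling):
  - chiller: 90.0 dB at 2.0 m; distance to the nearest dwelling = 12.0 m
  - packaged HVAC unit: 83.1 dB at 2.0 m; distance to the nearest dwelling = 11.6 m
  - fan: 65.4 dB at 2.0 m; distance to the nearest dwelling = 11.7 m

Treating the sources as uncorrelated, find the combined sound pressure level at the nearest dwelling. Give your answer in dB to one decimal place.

Propagate each source to the receiver with L = L_ref − 20·log₁₀(r/r_ref), then add intensities.
chiller: 90.0 − 20·log₁₀(12.0/2.0) = 90.0 − 15.56 = 74.44 dB.
packaged HVAC unit: 83.1 − 20·log₁₀(11.6/2.0) = 83.1 − 15.27 = 67.83 dB.
fan: 65.4 − 20·log₁₀(11.7/2.0) = 65.4 − 15.34 = 50.06 dB.
Σ 10^(L/10) = 3.395e+07 → L_total = 10·log₁₀(3.395e+07) = 75.31 dB.

75.3 dB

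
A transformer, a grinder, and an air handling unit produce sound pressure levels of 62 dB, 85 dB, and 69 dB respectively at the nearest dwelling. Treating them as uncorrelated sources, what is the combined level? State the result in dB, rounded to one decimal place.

Incoherent sources combine by intensity addition: L_total = 10·log₁₀(Σ 10^(L_i/10)).
Σ 10^(L/10) = 10^(62/10) + 10^(85/10) + 10^(69/10) = 3.258e+08.
L_total = 10·log₁₀(3.258e+08) = 85.13 dB.

85.1 dB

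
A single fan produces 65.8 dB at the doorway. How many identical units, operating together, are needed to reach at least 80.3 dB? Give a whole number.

The shortfall is 80.3 − 65.8 = 14.5 dB, and N units add 10·log₁₀ N, so need 10·log₁₀ N ≥ 14.5.
N ≥ 10^(14.5/10) = 28.184, so N = 29.

29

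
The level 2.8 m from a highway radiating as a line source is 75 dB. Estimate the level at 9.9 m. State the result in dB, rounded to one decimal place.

Cylindrical spreading from a line source gives a 10·log₁₀(r₂/r₁) drop.
L₂ = 75 − 10·log₁₀(9.9/2.8) = 75 − 5.485 = 69.52 dB.

69.5 dB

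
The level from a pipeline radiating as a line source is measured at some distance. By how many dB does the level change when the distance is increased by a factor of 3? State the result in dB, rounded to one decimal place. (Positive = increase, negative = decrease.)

Line-source spreading: ΔL = −10·log₁₀(r₂/r₁).
ΔL = −10·log₁₀(3) = -4.77 dB.

-4.8 dB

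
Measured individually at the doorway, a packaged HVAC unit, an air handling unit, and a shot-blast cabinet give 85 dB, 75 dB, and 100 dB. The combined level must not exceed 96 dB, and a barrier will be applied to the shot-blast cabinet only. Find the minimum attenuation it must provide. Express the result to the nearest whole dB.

4 dB

Everything except the shot-blast cabinet sums to 10^(85/10) + 10^(75/10) = 3.479e+08 in linear terms, 85.41 dB.
The limit corresponds to 10^(96/10) = 3.981e+09; subtracting the fixed part leaves 3.633e+09 for the shot-blast cabinet, i.e. 95.60 dB.
Required insertion loss = 100 − 95.60 = 4.40 dB.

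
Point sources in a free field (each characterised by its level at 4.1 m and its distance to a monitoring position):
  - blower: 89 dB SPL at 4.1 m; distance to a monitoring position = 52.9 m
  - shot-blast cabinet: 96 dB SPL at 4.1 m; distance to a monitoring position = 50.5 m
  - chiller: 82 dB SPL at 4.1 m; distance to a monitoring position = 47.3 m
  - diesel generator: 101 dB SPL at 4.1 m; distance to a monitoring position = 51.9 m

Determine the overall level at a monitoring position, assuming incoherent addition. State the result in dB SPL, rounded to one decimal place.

Apply inverse-square spreading to bring every level to the receiver, then sum 10^(L/10).
blower: 89 − 20·log₁₀(52.9/4.1) = 89 − 22.21 = 66.79 dB SPL.
shot-blast cabinet: 96 − 20·log₁₀(50.5/4.1) = 96 − 21.81 = 74.19 dB SPL.
chiller: 82 − 20·log₁₀(47.3/4.1) = 82 − 21.24 = 60.76 dB SPL.
diesel generator: 101 − 20·log₁₀(51.9/4.1) = 101 − 22.05 = 78.95 dB SPL.
Σ 10^(L/10) = 1.108e+08 → L_total = 10·log₁₀(1.108e+08) = 80.44 dB SPL.

80.4 dB SPL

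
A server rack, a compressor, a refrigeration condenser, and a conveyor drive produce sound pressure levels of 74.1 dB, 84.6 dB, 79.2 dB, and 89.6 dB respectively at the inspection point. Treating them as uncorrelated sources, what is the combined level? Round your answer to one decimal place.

For uncorrelated sources the intensities add, so convert each level to linear form, sum, and take 10·log₁₀ of the total.
Σ 10^(L/10) = 10^(74.1/10) + 10^(84.6/10) + 10^(79.2/10) + 10^(89.6/10) = 1.309e+09.
L_total = 10·log₁₀(1.309e+09) = 91.17 dB.

91.2 dB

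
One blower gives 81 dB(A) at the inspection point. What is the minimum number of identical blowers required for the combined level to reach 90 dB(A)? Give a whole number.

8

Need L₁ + 10·log₁₀ N ≥ 90, i.e. log₁₀ N ≥ 0.90.
N ≥ 10^(9.0/10) = 7.943, so N = 8.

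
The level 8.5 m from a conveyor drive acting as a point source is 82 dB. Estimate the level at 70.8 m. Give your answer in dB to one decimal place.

63.6 dB

For a point source, L₂ = L₁ − 20·log₁₀(r₂/r₁).
L₂ = 82 − 20·log₁₀(70.8/8.5) = 82 − 18.412 = 63.59 dB.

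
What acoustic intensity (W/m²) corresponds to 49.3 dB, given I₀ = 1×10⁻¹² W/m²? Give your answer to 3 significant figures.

8.51e-08 W/m²

I/I₀ = 10^(49.3/10) = 8.511e+04, so I = 8.511e+04 × 10⁻¹² W/m².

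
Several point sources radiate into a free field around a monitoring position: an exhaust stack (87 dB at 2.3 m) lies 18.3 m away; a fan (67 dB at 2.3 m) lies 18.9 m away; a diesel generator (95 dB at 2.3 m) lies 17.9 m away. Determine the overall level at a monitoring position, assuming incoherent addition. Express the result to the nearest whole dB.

78 dB

Apply inverse-square spreading to bring every level to the receiver, then sum 10^(L/10).
exhaust stack: 87 − 20·log₁₀(18.3/2.3) = 87 − 18.01 = 68.99 dB.
fan: 67 − 20·log₁₀(18.9/2.3) = 67 − 18.29 = 48.71 dB.
diesel generator: 95 − 20·log₁₀(17.9/2.3) = 95 − 17.82 = 77.18 dB.
Σ 10^(L/10) = 6.020e+07 → L_total = 10·log₁₀(6.020e+07) = 77.80 dB.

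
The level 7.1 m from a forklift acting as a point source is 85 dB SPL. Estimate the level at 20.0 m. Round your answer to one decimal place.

Spherical spreading from a point source gives a 20·log₁₀(r₂/r₁) drop.
L₂ = 85 − 20·log₁₀(20.0/7.1) = 85 − 8.995 = 76.00 dB SPL.

76.0 dB SPL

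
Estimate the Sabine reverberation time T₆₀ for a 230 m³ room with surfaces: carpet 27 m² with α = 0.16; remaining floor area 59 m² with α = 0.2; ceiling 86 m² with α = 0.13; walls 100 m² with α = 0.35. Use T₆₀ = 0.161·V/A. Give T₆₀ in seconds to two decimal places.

0.59 s

A = Σ Sᵢαᵢ = 27·0.16 + 59·0.2 + 86·0.13 + 100·0.35 = 62.30 m².
T₆₀ = 0.161 × 230 / 62.30 = 0.594 s.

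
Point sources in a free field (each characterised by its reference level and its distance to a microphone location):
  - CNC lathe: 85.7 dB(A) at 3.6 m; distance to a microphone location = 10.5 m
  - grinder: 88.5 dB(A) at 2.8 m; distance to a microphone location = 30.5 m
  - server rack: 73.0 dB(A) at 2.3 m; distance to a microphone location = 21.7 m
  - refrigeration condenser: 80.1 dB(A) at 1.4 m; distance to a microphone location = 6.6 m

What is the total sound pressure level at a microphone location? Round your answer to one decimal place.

First find each source's level at the receiver (point-source: −20·log₁₀(r/r_ref)), then combine on an intensity basis.
CNC lathe: 85.7 − 20·log₁₀(10.5/3.6) = 85.7 − 9.30 = 76.40 dB(A).
grinder: 88.5 − 20·log₁₀(30.5/2.8) = 88.5 − 20.74 = 67.76 dB(A).
server rack: 73.0 − 20·log₁₀(21.7/2.3) = 73.0 − 19.49 = 53.51 dB(A).
refrigeration condenser: 80.1 − 20·log₁₀(6.6/1.4) = 80.1 − 13.47 = 66.63 dB(A).
Σ 10^(L/10) = 5.447e+07 → L_total = 10·log₁₀(5.447e+07) = 77.36 dB(A).

77.4 dB(A)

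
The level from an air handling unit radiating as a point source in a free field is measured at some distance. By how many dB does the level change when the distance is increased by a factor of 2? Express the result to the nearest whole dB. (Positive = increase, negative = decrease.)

With spherical spreading the level changes by −20·log₁₀(r₂/r₁).
ΔL = −20·log₁₀(2) = -6.02 dB.

-6 dB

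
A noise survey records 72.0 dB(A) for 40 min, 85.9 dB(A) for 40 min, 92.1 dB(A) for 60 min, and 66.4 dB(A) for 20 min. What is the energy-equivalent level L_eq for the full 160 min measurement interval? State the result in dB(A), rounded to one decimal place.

Weight each interval's intensity by its duration and average over T = 160 min:
Σ tᵢ·10^(Lᵢ/10) = 40·10^(72.0/10) + 40·10^(85.9/10) + 60·10^(92.1/10) + 20·10^(66.4/10) = 1.136e+11.
L_eq = 10·log₁₀(1.136e+11/160) = 88.51 dB(A).

88.5 dB(A)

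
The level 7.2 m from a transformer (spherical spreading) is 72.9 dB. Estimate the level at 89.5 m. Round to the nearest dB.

51 dB

Point-source attenuation: ΔL = 20·log₁₀(r₂/r₁) = 20·log₁₀(89.5/7.2) = 21.890 dB.
L₂ = 72.9 − 20·log₁₀(89.5/7.2) = 72.9 − 21.890 = 51.01 dB.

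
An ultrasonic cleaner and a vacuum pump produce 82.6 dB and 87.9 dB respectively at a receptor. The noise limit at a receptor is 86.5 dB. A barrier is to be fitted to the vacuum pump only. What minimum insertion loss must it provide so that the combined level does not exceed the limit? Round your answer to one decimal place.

Everything except the vacuum pump sums to 10^(82.6/10) = 1.820e+08 in linear terms, 82.60 dB.
The limit corresponds to 10^(86.5/10) = 4.467e+08; subtracting the fixed part leaves 2.647e+08 for the vacuum pump, i.e. 84.23 dB.
Required insertion loss = 87.9 − 84.23 = 3.67 dB.

3.7 dB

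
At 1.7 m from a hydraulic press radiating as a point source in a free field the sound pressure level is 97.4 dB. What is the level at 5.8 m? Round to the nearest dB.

87 dB

Point-source attenuation: ΔL = 20·log₁₀(r₂/r₁) = 20·log₁₀(5.8/1.7) = 10.660 dB.
L₂ = 97.4 − 20·log₁₀(5.8/1.7) = 97.4 − 10.660 = 86.74 dB.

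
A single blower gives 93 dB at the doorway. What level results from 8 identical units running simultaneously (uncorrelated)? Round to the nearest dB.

102 dB

L_total = L₁ + 10·log₁₀ N for N identical incoherent sources.
L_total = 93 + 10·log₁₀(8) = 93 + 9.031 = 102.03 dB.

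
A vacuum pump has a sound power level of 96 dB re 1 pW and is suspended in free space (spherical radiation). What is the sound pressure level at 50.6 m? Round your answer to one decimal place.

The power spreads over a sphere of area 4π·r², so L_p = L_w − 10·log₁₀(4π·r²).
4π·r² = 3.217e+04 m², 10·log₁₀ of that is 45.075 dB.
L_p = 96 − 45.075 = 50.92 dB.

50.9 dB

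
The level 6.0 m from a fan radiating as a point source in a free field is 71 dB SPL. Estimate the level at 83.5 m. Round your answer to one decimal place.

48.1 dB SPL

For a point source, L₂ = L₁ − 20·log₁₀(r₂/r₁).
L₂ = 71 − 20·log₁₀(83.5/6.0) = 71 − 22.871 = 48.13 dB SPL.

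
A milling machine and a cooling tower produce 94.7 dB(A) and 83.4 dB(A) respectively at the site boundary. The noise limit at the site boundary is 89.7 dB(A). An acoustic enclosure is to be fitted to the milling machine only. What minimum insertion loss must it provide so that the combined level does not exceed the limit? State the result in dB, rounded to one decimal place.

6.2 dB

Fixed contribution from the other source: Σ 10^(L/10) = 10^(83.4/10) = 2.188e+08 (83.40 dB(A)).
To meet 89.7 dB(A) overall, the treated milling machine may contribute at most 10^(89.7/10) − 2.188e+08 = 7.145e+08, i.e. 88.54 dB(A).
Required insertion loss = 94.7 − 88.54 = 6.16 dB.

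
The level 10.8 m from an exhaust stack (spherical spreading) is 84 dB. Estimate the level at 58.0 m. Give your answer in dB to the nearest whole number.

69 dB

Point-source attenuation: ΔL = 20·log₁₀(r₂/r₁) = 20·log₁₀(58.0/10.8) = 14.600 dB.
L₂ = 84 − 20·log₁₀(58.0/10.8) = 84 − 14.600 = 69.40 dB.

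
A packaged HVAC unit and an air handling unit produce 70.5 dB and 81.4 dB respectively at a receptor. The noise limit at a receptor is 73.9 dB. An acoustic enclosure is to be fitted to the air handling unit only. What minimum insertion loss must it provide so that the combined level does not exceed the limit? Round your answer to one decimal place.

10.2 dB

Everything except the air handling unit sums to 10^(70.5/10) = 1.122e+07 in linear terms, 70.50 dB.
The limit corresponds to 10^(73.9/10) = 2.455e+07; subtracting the fixed part leaves 1.333e+07 for the air handling unit, i.e. 71.25 dB.
Required insertion loss = 81.4 − 71.25 = 10.15 dB.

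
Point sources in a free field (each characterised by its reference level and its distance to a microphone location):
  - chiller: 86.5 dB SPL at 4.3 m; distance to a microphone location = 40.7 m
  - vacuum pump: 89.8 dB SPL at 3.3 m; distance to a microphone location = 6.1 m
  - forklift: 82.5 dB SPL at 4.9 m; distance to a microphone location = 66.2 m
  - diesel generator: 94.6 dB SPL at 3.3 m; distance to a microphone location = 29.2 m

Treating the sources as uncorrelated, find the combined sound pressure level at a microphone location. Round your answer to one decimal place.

Propagate each source to the receiver with L = L_ref − 20·log₁₀(r/r_ref), then add intensities.
chiller: 86.5 − 20·log₁₀(40.7/4.3) = 86.5 − 19.52 = 66.98 dB SPL.
vacuum pump: 89.8 − 20·log₁₀(6.1/3.3) = 89.8 − 5.34 = 84.46 dB SPL.
forklift: 82.5 − 20·log₁₀(66.2/4.9) = 82.5 − 22.61 = 59.89 dB SPL.
diesel generator: 94.6 − 20·log₁₀(29.2/3.3) = 94.6 − 18.94 = 75.66 dB SPL.
Σ 10^(L/10) = 3.223e+08 → L_total = 10·log₁₀(3.223e+08) = 85.08 dB SPL.

85.1 dB SPL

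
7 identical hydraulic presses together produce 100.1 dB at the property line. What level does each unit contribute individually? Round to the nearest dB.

For N identical incoherent sources L_total = L₁ + 10·log₁₀ N, so L₁ = 100.1 − 10·log₁₀(7) = 100.1 − 8.451.

92 dB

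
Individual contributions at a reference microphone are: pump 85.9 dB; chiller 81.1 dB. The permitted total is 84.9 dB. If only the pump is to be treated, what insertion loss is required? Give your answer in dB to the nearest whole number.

3 dB

The untreated sources together contribute 10^(81.1/10) = 1.288e+08, i.e. 81.10 dB.
The limit corresponds to 10^(84.9/10) = 3.090e+08; subtracting the fixed part leaves 1.802e+08 for the pump, i.e. 82.56 dB.
Required insertion loss = 85.9 − 82.56 = 3.34 dB.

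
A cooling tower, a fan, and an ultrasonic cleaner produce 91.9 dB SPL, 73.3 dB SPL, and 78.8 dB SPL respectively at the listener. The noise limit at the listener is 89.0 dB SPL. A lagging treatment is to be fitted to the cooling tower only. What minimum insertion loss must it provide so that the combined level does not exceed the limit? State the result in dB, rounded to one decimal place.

Everything except the cooling tower sums to 10^(73.3/10) + 10^(78.8/10) = 9.724e+07 in linear terms, 79.88 dB SPL.
To meet 89.0 dB SPL overall, the treated cooling tower may contribute at most 10^(89.0/10) − 9.724e+07 = 6.971e+08, i.e. 88.43 dB SPL.
So the cooling tower must be reduced from 91.9 to 88.43 dB SPL: IL = 3.47 dB.

3.5 dB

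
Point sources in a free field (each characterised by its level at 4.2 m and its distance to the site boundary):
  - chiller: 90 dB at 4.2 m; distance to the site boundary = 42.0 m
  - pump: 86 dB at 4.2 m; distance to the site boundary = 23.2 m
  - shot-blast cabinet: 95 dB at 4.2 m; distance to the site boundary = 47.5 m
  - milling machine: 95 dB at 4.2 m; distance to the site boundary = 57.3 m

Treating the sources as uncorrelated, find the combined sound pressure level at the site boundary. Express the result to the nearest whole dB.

78 dB

First find each source's level at the receiver (point-source: −20·log₁₀(r/r_ref)), then combine on an intensity basis.
chiller: 90 − 20·log₁₀(42.0/4.2) = 90 − 20.00 = 70.00 dB.
pump: 86 − 20·log₁₀(23.2/4.2) = 86 − 14.84 = 71.16 dB.
shot-blast cabinet: 95 − 20·log₁₀(47.5/4.2) = 95 − 21.07 = 73.93 dB.
milling machine: 95 − 20·log₁₀(57.3/4.2) = 95 − 22.70 = 72.30 dB.
Σ 10^(L/10) = 6.476e+07 → L_total = 10·log₁₀(6.476e+07) = 78.11 dB.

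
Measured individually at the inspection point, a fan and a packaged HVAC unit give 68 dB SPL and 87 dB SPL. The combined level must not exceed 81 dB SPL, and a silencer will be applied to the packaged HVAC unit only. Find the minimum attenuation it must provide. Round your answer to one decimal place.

Everything except the packaged HVAC unit sums to 10^(68/10) = 6.310e+06 in linear terms, 68.00 dB SPL.
To meet 81 dB SPL overall, the treated packaged HVAC unit may contribute at most 10^(81/10) − 6.310e+06 = 1.196e+08, i.e. 80.78 dB SPL.
So the packaged HVAC unit must be reduced from 87 to 80.78 dB SPL: IL = 6.22 dB.

6.2 dB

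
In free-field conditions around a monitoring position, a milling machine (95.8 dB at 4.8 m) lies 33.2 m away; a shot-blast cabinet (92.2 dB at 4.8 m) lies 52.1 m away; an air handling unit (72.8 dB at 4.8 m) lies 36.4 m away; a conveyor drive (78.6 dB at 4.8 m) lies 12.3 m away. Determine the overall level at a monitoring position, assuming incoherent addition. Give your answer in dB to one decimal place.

First find each source's level at the receiver (point-source: −20·log₁₀(r/r_ref)), then combine on an intensity basis.
milling machine: 95.8 − 20·log₁₀(33.2/4.8) = 95.8 − 16.80 = 79.00 dB.
shot-blast cabinet: 92.2 − 20·log₁₀(52.1/4.8) = 92.2 − 20.71 = 71.49 dB.
air handling unit: 72.8 − 20·log₁₀(36.4/4.8) = 72.8 − 17.60 = 55.20 dB.
conveyor drive: 78.6 − 20·log₁₀(12.3/4.8) = 78.6 − 8.17 = 70.43 dB.
Σ 10^(L/10) = 1.049e+08 → L_total = 10·log₁₀(1.049e+08) = 80.21 dB.

80.2 dB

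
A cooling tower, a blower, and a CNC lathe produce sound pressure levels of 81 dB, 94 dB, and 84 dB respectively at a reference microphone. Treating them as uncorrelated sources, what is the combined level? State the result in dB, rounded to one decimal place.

94.6 dB

For uncorrelated sources the intensities add, so convert each level to linear form, sum, and take 10·log₁₀ of the total.
Σ 10^(L/10) = 10^(81/10) + 10^(94/10) + 10^(84/10) = 2.889e+09.
L_total = 10·log₁₀(2.889e+09) = 94.61 dB.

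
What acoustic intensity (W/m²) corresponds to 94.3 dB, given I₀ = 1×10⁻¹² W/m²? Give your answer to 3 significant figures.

0.00269 W/m²

I/I₀ = 10^(94.3/10) = 2.692e+09, so I = 2.692e+09 × 10⁻¹² W/m².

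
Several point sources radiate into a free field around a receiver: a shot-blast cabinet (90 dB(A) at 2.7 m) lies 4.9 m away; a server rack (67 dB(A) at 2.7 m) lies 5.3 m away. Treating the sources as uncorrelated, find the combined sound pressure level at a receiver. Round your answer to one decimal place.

84.8 dB(A)

Propagate each source to the receiver with L = L_ref − 20·log₁₀(r/r_ref), then add intensities.
shot-blast cabinet: 90 − 20·log₁₀(4.9/2.7) = 90 − 5.18 = 84.82 dB(A).
server rack: 67 − 20·log₁₀(5.3/2.7) = 67 − 5.86 = 61.14 dB(A).
Σ 10^(L/10) = 3.049e+08 → L_total = 10·log₁₀(3.049e+08) = 84.84 dB(A).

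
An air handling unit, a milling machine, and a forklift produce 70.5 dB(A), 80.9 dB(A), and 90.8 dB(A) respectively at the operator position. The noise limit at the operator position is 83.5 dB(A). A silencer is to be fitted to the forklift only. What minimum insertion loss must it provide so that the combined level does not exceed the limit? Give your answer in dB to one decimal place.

11.3 dB

The untreated sources together contribute 10^(70.5/10) + 10^(80.9/10) = 1.342e+08, i.e. 81.28 dB(A).
To meet 83.5 dB(A) overall, the treated forklift may contribute at most 10^(83.5/10) − 1.342e+08 = 8.963e+07, i.e. 79.52 dB(A).
So the forklift must be reduced from 90.8 to 79.52 dB(A): IL = 11.28 dB.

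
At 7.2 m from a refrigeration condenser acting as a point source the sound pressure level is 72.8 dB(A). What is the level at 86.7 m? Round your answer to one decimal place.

Point-source attenuation: ΔL = 20·log₁₀(r₂/r₁) = 20·log₁₀(86.7/7.2) = 21.614 dB.
L₂ = 72.8 − 20·log₁₀(86.7/7.2) = 72.8 − 21.614 = 51.19 dB(A).

51.2 dB(A)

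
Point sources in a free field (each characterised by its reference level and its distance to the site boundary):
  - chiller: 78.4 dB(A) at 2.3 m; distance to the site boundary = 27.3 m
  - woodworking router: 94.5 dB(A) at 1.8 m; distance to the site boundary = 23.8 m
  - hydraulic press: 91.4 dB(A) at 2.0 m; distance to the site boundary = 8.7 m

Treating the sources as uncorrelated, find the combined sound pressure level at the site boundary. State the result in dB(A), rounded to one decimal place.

79.5 dB(A)

Propagate each source to the receiver with L = L_ref − 20·log₁₀(r/r_ref), then add intensities.
chiller: 78.4 − 20·log₁₀(27.3/2.3) = 78.4 − 21.49 = 56.91 dB(A).
woodworking router: 94.5 − 20·log₁₀(23.8/1.8) = 94.5 − 22.43 = 72.07 dB(A).
hydraulic press: 91.4 − 20·log₁₀(8.7/2.0) = 91.4 − 12.77 = 78.63 dB(A).
Σ 10^(L/10) = 8.956e+07 → L_total = 10·log₁₀(8.956e+07) = 79.52 dB(A).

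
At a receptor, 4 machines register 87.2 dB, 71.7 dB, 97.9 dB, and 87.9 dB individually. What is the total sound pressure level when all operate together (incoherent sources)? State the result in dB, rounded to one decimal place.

Incoherent sources combine by intensity addition: L_total = 10·log₁₀(Σ 10^(L_i/10)).
Σ 10^(L/10) = 10^(87.2/10) + 10^(71.7/10) + 10^(97.9/10) + 10^(87.9/10) = 7.322e+09.
L_total = 10·log₁₀(7.322e+09) = 98.65 dB.

98.6 dB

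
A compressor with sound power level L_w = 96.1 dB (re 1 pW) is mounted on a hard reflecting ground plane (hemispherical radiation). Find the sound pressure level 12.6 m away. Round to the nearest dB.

The power spreads over a hemisphere of area 2π·r², so L_p = L_w − 10·log₁₀(2π·r²).
2π·r² = 997.5 m², 10·log₁₀ of that is 29.989 dB.
L_p = 96.1 − 29.989 = 66.11 dB.

66 dB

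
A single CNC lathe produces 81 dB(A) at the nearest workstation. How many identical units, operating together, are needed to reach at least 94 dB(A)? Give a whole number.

20

Need L₁ + 10·log₁₀ N ≥ 94, i.e. log₁₀ N ≥ 1.30.
N ≥ 10^(13.0/10) = 19.953, so N = 20.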